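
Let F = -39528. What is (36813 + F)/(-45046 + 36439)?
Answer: 905/2869 ≈ 0.31544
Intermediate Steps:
(36813 + F)/(-45046 + 36439) = (36813 - 39528)/(-45046 + 36439) = -2715/(-8607) = -2715*(-1/8607) = 905/2869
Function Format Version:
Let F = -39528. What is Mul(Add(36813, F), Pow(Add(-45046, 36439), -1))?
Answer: Rational(905, 2869) ≈ 0.31544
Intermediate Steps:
Mul(Add(36813, F), Pow(Add(-45046, 36439), -1)) = Mul(Add(36813, -39528), Pow(Add(-45046, 36439), -1)) = Mul(-2715, Pow(-8607, -1)) = Mul(-2715, Rational(-1, 8607)) = Rational(905, 2869)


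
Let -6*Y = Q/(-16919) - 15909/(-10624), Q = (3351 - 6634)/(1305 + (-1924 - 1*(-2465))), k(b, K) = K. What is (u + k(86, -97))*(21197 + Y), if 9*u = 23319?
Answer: 3758836222184008727/71102957952 ≈ 5.2865e+7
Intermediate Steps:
u = 2591 (u = (⅑)*23319 = 2591)
Q = -3283/1846 (Q = -3283/(1305 + (-1924 + 2465)) = -3283/(1305 + 541) = -3283/1846 ≈ -1.7784)
Y = -35493736247/142205915904 (Y = -(-3283/1846/(-16919) - 15909/(-10624))/6 = -(-3283/1846*(-1/16919) - 15909*(-1/10624))/6 = -(469/4461782 + 15909/10624)/6 = -⅙*35493736247/23700985984 = -35493736247/142205915904 ≈ -0.24959)
(u + k(86, -97))*(21197 + Y) = (2591 - 97)*(21197 - 35493736247/142205915904) = 2494*(3014303305680841/142205915904) = 3758836222184008727/71102957952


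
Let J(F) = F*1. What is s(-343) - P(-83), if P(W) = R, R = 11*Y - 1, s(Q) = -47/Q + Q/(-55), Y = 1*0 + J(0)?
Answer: 139099/18865 ≈ 7.3734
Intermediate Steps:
J(F) = F
Y = 0 (Y = 1*0 + 0 = 0 + 0 = 0)
s(Q) = -47/Q - Q/55 (s(Q) = -47/Q + Q*(-1/55) = -47/Q - Q/55)
R = -1 (R = 11*0 - 1 = 0 - 1 = -1)
P(W) = -1
s(-343) - P(-83) = (-47/(-343) - 1/55*(-343)) - 1*(-1) = (-47*(-1/343) + 343/55) + 1 = (47/343 + 343/55) + 1 = 120234/18865 + 1 = 139099/18865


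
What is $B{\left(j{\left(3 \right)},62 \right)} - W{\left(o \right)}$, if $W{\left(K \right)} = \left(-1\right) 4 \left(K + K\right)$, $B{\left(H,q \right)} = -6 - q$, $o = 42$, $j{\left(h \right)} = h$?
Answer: $268$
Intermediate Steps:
$W{\left(K \right)} = - 8 K$ ($W{\left(K \right)} = - 4 \cdot 2 K = - 8 K$)
$B{\left(j{\left(3 \right)},62 \right)} - W{\left(o \right)} = \left(-6 - 62\right) - \left(-8\right) 42 = \left(-6 - 62\right) - -336 = -68 + 336 = 268$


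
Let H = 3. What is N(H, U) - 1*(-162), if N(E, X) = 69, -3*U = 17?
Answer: 231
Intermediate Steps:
U = -17/3 (U = -⅓*17 = -17/3 ≈ -5.6667)
N(H, U) - 1*(-162) = 69 - 1*(-162) = 69 + 162 = 231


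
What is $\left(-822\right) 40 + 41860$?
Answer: $8980$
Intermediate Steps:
$\left(-822\right) 40 + 41860 = -32880 + 41860 = 8980$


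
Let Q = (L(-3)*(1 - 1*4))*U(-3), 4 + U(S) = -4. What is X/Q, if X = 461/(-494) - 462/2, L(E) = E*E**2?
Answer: 114575/320112 ≈ 0.35792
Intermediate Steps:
U(S) = -8 (U(S) = -4 - 4 = -8)
L(E) = E**3
X = -114575/494 (X = 461*(-1/494) - 462*1/2 = -461/494 - 231 = -114575/494 ≈ -231.93)
Q = -648 (Q = ((-3)**3*(1 - 1*4))*(-8) = -27*(1 - 4)*(-8) = -27*(-3)*(-8) = 81*(-8) = -648)
X/Q = -114575/494/(-648) = -114575/494*(-1/648) = 114575/320112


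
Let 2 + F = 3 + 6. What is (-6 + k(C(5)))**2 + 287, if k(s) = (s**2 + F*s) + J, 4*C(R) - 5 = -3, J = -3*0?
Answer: 4673/16 ≈ 292.06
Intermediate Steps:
J = 0
C(R) = 1/2 (C(R) = 5/4 + (1/4)*(-3) = 5/4 - 3/4 = 1/2)
F = 7 (F = -2 + (3 + 6) = -2 + 9 = 7)
k(s) = s**2 + 7*s (k(s) = (s**2 + 7*s) + 0 = s**2 + 7*s)
(-6 + k(C(5)))**2 + 287 = (-6 + (7 + 1/2)/2)**2 + 287 = (-6 + (1/2)*(15/2))**2 + 287 = (-6 + 15/4)**2 + 287 = (-9/4)**2 + 287 = 81/16 + 287 = 4673/16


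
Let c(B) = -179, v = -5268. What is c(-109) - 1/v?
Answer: -942971/5268 ≈ -179.00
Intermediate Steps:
c(-109) - 1/v = -179 - 1/(-5268) = -179 - 1*(-1/5268) = -179 + 1/5268 = -942971/5268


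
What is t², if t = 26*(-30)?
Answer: 608400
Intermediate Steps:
t = -780
t² = (-780)² = 608400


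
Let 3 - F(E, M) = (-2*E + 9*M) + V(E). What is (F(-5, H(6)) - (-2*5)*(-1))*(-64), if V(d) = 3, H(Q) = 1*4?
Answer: 3584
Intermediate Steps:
H(Q) = 4
F(E, M) = -9*M + 2*E (F(E, M) = 3 - ((-2*E + 9*M) + 3) = 3 - (3 - 2*E + 9*M) = 3 + (-3 - 9*M + 2*E) = -9*M + 2*E)
(F(-5, H(6)) - (-2*5)*(-1))*(-64) = ((-9*4 + 2*(-5)) - (-2*5)*(-1))*(-64) = ((-36 - 10) - (-10)*(-1))*(-64) = (-46 - 1*10)*(-64) = (-46 - 10)*(-64) = -56*(-64) = 3584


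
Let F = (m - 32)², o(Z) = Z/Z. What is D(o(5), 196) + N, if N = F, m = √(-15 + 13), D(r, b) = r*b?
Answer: 1218 - 64*I*√2 ≈ 1218.0 - 90.51*I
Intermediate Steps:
o(Z) = 1
D(r, b) = b*r
m = I*√2 (m = √(-2) = I*√2 ≈ 1.4142*I)
F = (-32 + I*√2)² (F = (I*√2 - 32)² = (-32 + I*√2)² ≈ 1022.0 - 90.51*I)
N = (32 - I*√2)² ≈ 1022.0 - 90.51*I
D(o(5), 196) + N = 196*1 + (32 - I*√2)² = 196 + (32 - I*√2)²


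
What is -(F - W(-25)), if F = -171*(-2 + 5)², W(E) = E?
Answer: 1514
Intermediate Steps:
F = -1539 (F = -171*3² = -171*9 = -1539)
-(F - W(-25)) = -(-1539 - 1*(-25)) = -(-1539 + 25) = -1*(-1514) = 1514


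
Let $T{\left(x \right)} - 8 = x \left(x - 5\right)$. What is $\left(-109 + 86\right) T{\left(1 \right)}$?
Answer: $-92$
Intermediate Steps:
$T{\left(x \right)} = 8 + x \left(-5 + x\right)$ ($T{\left(x \right)} = 8 + x \left(x - 5\right) = 8 + x \left(-5 + x\right)$)
$\left(-109 + 86\right) T{\left(1 \right)} = \left(-109 + 86\right) \left(8 + 1^{2} - 5\right) = - 23 \left(8 + 1 - 5\right) = \left(-23\right) 4 = -92$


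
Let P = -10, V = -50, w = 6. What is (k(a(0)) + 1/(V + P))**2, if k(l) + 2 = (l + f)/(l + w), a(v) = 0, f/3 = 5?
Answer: 841/3600 ≈ 0.23361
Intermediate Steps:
f = 15 (f = 3*5 = 15)
k(l) = -2 + (15 + l)/(6 + l) (k(l) = -2 + (l + 15)/(l + 6) = -2 + (15 + l)/(6 + l))
(k(a(0)) + 1/(V + P))**2 = ((3 - 1*0)/(6 + 0) + 1/(-50 - 10))**2 = ((3 + 0)/6 + 1/(-60))**2 = ((1/6)*3 - 1/60)**2 = (1/2 - 1/60)**2 = (29/60)**2 = 841/3600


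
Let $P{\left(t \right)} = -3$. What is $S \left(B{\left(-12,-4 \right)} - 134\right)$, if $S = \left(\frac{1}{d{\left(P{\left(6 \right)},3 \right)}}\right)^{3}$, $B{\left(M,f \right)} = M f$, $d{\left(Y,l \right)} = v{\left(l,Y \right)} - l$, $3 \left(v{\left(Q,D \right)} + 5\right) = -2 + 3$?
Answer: $\frac{2322}{12167} \approx 0.19084$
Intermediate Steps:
$v{\left(Q,D \right)} = - \frac{14}{3}$ ($v{\left(Q,D \right)} = -5 + \frac{-2 + 3}{3} = -5 + \frac{1}{3} \cdot 1 = -5 + \frac{1}{3} = - \frac{14}{3}$)
$d{\left(Y,l \right)} = - \frac{14}{3} - l$
$S = - \frac{27}{12167}$ ($S = \left(\frac{1}{- \frac{14}{3} - 3}\right)^{3} = \left(\frac{1}{- \frac{23}{3}}\right)^{3} = \left(- \frac{3}{23}\right)^{3} = - \frac{27}{12167} \approx -0.0022191$)
$S \left(B{\left(-12,-4 \right)} - 134\right) = - \frac{27 \left(\left(-12\right) \left(-4\right) - 134\right)}{12167} = - \frac{27 \left(48 - 134\right)}{12167} = \left(- \frac{27}{12167}\right) \left(-86\right) = \frac{2322}{12167}$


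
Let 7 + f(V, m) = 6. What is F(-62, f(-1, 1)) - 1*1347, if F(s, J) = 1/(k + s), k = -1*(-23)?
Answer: -52534/39 ≈ -1347.0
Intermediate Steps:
k = 23
f(V, m) = -1 (f(V, m) = -7 + 6 = -1)
F(s, J) = 1/(23 + s)
F(-62, f(-1, 1)) - 1*1347 = 1/(23 - 62) - 1*1347 = 1/(-39) - 1347 = -1/39 - 1347 = -52534/39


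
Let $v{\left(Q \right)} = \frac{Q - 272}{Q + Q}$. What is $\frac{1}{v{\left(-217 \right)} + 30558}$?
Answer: $\frac{434}{13262661} \approx 3.2723 \cdot 10^{-5}$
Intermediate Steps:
$v{\left(Q \right)} = \frac{-272 + Q}{2 Q}$
$\frac{1}{v{\left(-217 \right)} + 30558} = \frac{1}{\frac{-272 - 217}{2 \left(-217\right)} + 30558} = \frac{1}{\frac{1}{2} \left(- \frac{1}{217}\right) \left(-489\right) + 30558} = \frac{1}{\frac{489}{434} + 30558} = \frac{1}{\frac{13262661}{434}} = \frac{434}{13262661}$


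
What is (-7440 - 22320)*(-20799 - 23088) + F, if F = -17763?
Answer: 1306059357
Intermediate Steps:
(-7440 - 22320)*(-20799 - 23088) + F = (-7440 - 22320)*(-20799 - 23088) - 17763 = -29760*(-43887) - 17763 = 1306077120 - 17763 = 1306059357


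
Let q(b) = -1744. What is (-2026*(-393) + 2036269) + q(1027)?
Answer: 2830743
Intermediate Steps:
(-2026*(-393) + 2036269) + q(1027) = (-2026*(-393) + 2036269) - 1744 = (796218 + 2036269) - 1744 = 2832487 - 1744 = 2830743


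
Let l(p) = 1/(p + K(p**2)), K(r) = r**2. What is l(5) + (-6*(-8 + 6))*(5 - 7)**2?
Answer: 30241/630 ≈ 48.002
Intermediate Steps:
l(p) = 1/(p + p**4) (l(p) = 1/(p + (p**2)**2) = 1/(p + p**4))
l(5) + (-6*(-8 + 6))*(5 - 7)**2 = 1/(5 + 5**4) + (-6*(-8 + 6))*(5 - 7)**2 = 1/(5 + 625) - 6*(-2)*(-2)**2 = 1/630 + 12*4 = 1/630 + 48 = 30241/630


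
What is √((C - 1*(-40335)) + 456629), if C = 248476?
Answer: 4*√46590 ≈ 863.39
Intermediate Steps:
√((C - 1*(-40335)) + 456629) = √((248476 - 1*(-40335)) + 456629) = √((248476 + 40335) + 456629) = √(288811 + 456629) = √745440 = 4*√46590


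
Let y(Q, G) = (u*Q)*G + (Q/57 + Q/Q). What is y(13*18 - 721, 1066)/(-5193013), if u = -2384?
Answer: -70545167666/296001741 ≈ -238.33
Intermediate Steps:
y(Q, G) = 1 + Q/57 - 2384*G*Q (y(Q, G) = (-2384*Q)*G + (Q/57 + Q/Q) = -2384*G*Q + (Q*(1/57) + 1) = -2384*G*Q + (Q/57 + 1) = -2384*G*Q + (1 + Q/57) = 1 + Q/57 - 2384*G*Q)
y(13*18 - 721, 1066)/(-5193013) = (1 + (13*18 - 721)/57 - 2384*1066*(13*18 - 721))/(-5193013) = (1 + (234 - 721)/57 - 2384*1066*(234 - 721))*(-1/5193013) = (1 + (1/57)*(-487) - 2384*1066*(-487))*(-1/5193013) = (1 - 487/57 + 1237634528)*(-1/5193013) = (70545167666/57)*(-1/5193013) = -70545167666/296001741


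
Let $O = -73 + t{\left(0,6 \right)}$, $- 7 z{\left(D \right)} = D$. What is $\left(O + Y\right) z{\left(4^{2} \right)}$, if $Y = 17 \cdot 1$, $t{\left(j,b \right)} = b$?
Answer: $\frac{800}{7} \approx 114.29$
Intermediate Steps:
$Y = 17$
$z{\left(D \right)} = - \frac{D}{7}$
$O = -67$ ($O = -73 + 6 = -67$)
$\left(O + Y\right) z{\left(4^{2} \right)} = \left(-67 + 17\right) \left(- \frac{4^{2}}{7}\right) = - 50 \left(\left(- \frac{1}{7}\right) 16\right) = \left(-50\right) \left(- \frac{16}{7}\right) = \frac{800}{7}$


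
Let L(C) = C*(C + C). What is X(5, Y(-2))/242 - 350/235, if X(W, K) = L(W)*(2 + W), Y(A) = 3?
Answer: -245/5687 ≈ -0.043081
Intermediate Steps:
L(C) = 2*C² (L(C) = C*(2*C) = 2*C²)
X(W, K) = 2*W²*(2 + W) (X(W, K) = (2*W²)*(2 + W) = 2*W²*(2 + W))
X(5, Y(-2))/242 - 350/235 = (2*5²*(2 + 5))/242 - 350/235 = (2*25*7)*(1/242) - 350*1/235 = 350*(1/242) - 70/47 = 175/121 - 70/47 = -245/5687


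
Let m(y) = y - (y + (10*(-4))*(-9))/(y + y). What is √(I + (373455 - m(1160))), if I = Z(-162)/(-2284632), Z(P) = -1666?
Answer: √231610318292415891/788742 ≈ 610.16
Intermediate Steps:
m(y) = y - (360 + y)/(2*y) (m(y) = y - (y - 40*(-9))/(2*y) = y - (y + 360)*1/(2*y) = y - (360 + y)*1/(2*y) = y - (360 + y)/(2*y))
I = 119/163188 (I = -1666/(-2284632) = -1666*(-1/2284632) = 119/163188 ≈ 0.00072922)
√(I + (373455 - m(1160))) = √(119/163188 + (373455 - (-½ + 1160 - 180/1160))) = √(119/163188 + (373455 - (-½ + 1160 - 180*1/1160))) = √(119/163188 + (373455 - (-½ + 1160 - 9/58))) = √(119/163188 + (373455 - 1*33621/29)) = √(119/163188 + (373455 - 33621/29)) = √(119/163188 + 10796574/29) = √(1761871321363/4732452) = √231610318292415891/788742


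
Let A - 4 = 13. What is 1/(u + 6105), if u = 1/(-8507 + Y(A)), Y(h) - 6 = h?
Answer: 8484/51794819 ≈ 0.00016380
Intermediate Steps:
A = 17 (A = 4 + 13 = 17)
Y(h) = 6 + h
u = -1/8484 (u = 1/(-8507 + (6 + 17)) = 1/(-8507 + 23) = 1/(-8484) = -1/8484 ≈ -0.00011787)
1/(u + 6105) = 1/(-1/8484 + 6105) = 1/(51794819/8484) = 8484/51794819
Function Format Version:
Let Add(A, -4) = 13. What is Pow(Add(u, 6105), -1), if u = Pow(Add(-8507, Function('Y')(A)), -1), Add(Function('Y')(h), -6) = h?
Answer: Rational(8484, 51794819) ≈ 0.00016380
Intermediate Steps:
A = 17 (A = Add(4, 13) = 17)
Function('Y')(h) = Add(6, h)
u = Rational(-1, 8484) (u = Pow(Add(-8507, Add(6, 17)), -1) = Pow(Add(-8507, 23), -1) = Pow(-8484, -1) = Rational(-1, 8484) ≈ -0.00011787)
Pow(Add(u, 6105), -1) = Pow(Add(Rational(-1, 8484), 6105), -1) = Pow(Rational(51794819, 8484), -1) = Rational(8484, 51794819)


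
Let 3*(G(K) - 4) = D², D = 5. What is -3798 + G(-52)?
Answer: -11357/3 ≈ -3785.7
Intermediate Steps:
G(K) = 37/3 (G(K) = 4 + (⅓)*5² = 4 + (⅓)*25 = 4 + 25/3 = 37/3)
-3798 + G(-52) = -3798 + 37/3 = -11357/3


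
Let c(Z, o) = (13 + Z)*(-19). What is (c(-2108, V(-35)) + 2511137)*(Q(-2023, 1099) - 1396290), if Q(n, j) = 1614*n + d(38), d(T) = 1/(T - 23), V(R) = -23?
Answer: -59454957400206/5 ≈ -1.1891e+13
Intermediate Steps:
d(T) = 1/(-23 + T)
Q(n, j) = 1/15 + 1614*n (Q(n, j) = 1614*n + 1/(-23 + 38) = 1614*n + 1/15 = 1/15 + 1614*n)
c(Z, o) = -247 - 19*Z
(c(-2108, V(-35)) + 2511137)*(Q(-2023, 1099) - 1396290) = ((-247 - 19*(-2108)) + 2511137)*((1/15 + 1614*(-2023)) - 1396290) = ((-247 + 40052) + 2511137)*((1/15 - 3265122) - 1396290) = (39805 + 2511137)*(-48976829/15 - 1396290) = 2550942*(-69921179/15) = -59454957400206/5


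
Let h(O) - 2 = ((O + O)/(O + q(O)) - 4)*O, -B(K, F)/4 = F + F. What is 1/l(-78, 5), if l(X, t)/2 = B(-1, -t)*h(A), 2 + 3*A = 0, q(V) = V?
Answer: 1/320 ≈ 0.0031250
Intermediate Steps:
B(K, F) = -8*F (B(K, F) = -4*(F + F) = -8*F)
A = -⅔ (A = -⅔ + (⅓)*0 = -⅔ + 0 = -⅔ ≈ -0.66667)
h(O) = 2 - 3*O (h(O) = 2 + ((O + O)/(O + O) - 4)*O = 2 + ((2*O)/((2*O)) - 4)*O = 2 + ((2*O)*(1/(2*O)) - 4)*O = 2 + (1 - 4)*O = 2 - 3*O)
l(X, t) = 64*t (l(X, t) = 2*((-(-8)*t)*(2 - 3*(-⅔))) = 2*((8*t)*(2 + 2)) = 2*((8*t)*4) = 2*(32*t) = 64*t)
1/l(-78, 5) = 1/(64*5) = 1/320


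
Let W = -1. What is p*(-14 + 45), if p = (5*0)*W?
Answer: 0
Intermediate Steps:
p = 0 (p = (5*0)*(-1) = 0*(-1) = 0)
p*(-14 + 45) = 0*(-14 + 45) = 0*31 = 0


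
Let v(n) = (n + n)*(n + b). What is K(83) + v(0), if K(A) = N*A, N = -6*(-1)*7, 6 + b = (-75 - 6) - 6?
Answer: 3486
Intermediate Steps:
b = -93 (b = -6 + ((-75 - 6) - 6) = -6 + (-81 - 6) = -6 - 87 = -93)
v(n) = 2*n*(-93 + n) (v(n) = (n + n)*(n - 93) = (2*n)*(-93 + n) = 2*n*(-93 + n))
N = 42 (N = 6*7 = 42)
K(A) = 42*A
K(83) + v(0) = 42*83 + 2*0*(-93 + 0) = 3486 + 2*0*(-93) = 3486 + 0 = 3486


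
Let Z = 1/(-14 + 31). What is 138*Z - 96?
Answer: -1494/17 ≈ -87.882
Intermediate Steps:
Z = 1/17 ≈ 0.058824
138*Z - 96 = 138*(1/17) - 96 = 138/17 - 96 = -1494/17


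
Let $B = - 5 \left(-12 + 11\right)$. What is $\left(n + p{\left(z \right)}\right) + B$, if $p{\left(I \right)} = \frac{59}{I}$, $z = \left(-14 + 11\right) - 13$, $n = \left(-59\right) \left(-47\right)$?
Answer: $\frac{44389}{16} \approx 2774.3$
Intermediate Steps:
$n = 2773$
$z = -16$ ($z = -3 - 13 = -16$)
$B = 5$ ($B = \left(-5\right) \left(-1\right) = 5$)
$\left(n + p{\left(z \right)}\right) + B = \left(2773 + \frac{59}{-16}\right) + 5 = \left(2773 + 59 \left(- \frac{1}{16}\right)\right) + 5 = \left(2773 - \frac{59}{16}\right) + 5 = \frac{44309}{16} + 5 = \frac{44389}{16}$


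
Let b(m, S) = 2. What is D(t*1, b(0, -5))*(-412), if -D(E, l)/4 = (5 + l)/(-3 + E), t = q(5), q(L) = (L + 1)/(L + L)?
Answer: -14420/3 ≈ -4806.7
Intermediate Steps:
q(L) = (1 + L)/(2*L) (q(L) = (1 + L)/((2*L)) = (1 + L)*(1/(2*L)) = (1 + L)/(2*L))
t = ⅗ (t = (½)*(1 + 5)/5 = (½)*(⅕)*6 = ⅗ ≈ 0.60000)
D(E, l) = -4*(5 + l)/(-3 + E)
D(t*1, b(0, -5))*(-412) = (4*(-5 - 1*2)/(-3 + (⅗)*1))*(-412) = (4*(-5 - 2)/(-3 + ⅗))*(-412) = (4*(-7)/(-12/5))*(-412) = (4*(-5/12)*(-7))*(-412) = (35/3)*(-412) = -14420/3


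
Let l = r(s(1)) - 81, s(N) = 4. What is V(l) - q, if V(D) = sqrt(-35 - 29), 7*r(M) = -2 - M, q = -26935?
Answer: 26935 + 8*I ≈ 26935.0 + 8.0*I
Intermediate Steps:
r(M) = -2/7 - M/7 (r(M) = (-2 - M)/7 = -2/7 - M/7)
l = -573/7 (l = (-2/7 - 1/7*4) - 81 = (-2/7 - 4/7) - 81 = -6/7 - 81 = -573/7 ≈ -81.857)
V(D) = 8*I (V(D) = sqrt(-64) = 8*I)
V(l) - q = 8*I - 1*(-26935) = 8*I + 26935 = 26935 + 8*I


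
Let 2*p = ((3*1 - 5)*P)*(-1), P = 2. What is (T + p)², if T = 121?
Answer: 15129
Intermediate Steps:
p = 2 (p = (((3*1 - 5)*2)*(-1))/2 = (((3 - 5)*2)*(-1))/2 = (-2*2*(-1))/2 = (-4*(-1))/2 = (½)*4 = 2)
(T + p)² = (121 + 2)² = 123² = 15129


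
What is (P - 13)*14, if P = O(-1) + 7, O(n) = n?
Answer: -98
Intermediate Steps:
P = 6 (P = -1 + 7 = 6)
(P - 13)*14 = (6 - 13)*14 = -7*14 = -98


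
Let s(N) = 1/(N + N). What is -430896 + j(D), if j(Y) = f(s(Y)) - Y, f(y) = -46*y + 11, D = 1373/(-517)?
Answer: -305851806509/709841 ≈ -4.3087e+5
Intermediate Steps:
D = -1373/517 (D = 1373*(-1/517) = -1373/517 ≈ -2.6557)
s(N) = 1/(2*N)
f(y) = 11 - 46*y
j(Y) = 11 - Y - 23/Y (j(Y) = (11 - 23/Y) - Y = 11 - Y - 23/Y)
-430896 + j(D) = -430896 + (11 - 1*(-1373/517) - 23/(-1373/517)) = -430896 + (11 + 1373/517 - 23*(-517/1373)) = -430896 + (11 + 1373/517 + 11891/1373) = -430896 + 15841027/709841 = -305851806509/709841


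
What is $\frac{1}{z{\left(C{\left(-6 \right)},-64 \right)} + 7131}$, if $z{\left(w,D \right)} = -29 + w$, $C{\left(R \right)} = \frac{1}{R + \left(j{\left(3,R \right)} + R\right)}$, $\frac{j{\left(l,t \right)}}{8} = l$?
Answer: $\frac{12}{85225} \approx 0.0001408$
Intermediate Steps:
$j{\left(l,t \right)} = 8 l$
$C{\left(R \right)} = \frac{1}{24 + 2 R}$ ($C{\left(R \right)} = \frac{1}{R + \left(8 \cdot 3 + R\right)} = \frac{1}{R + \left(24 + R\right)} = \frac{1}{24 + 2 R}$)
$\frac{1}{z{\left(C{\left(-6 \right)},-64 \right)} + 7131} = \frac{1}{\left(-29 + \frac{1}{2 \left(12 - 6\right)}\right) + 7131} = \frac{1}{\left(-29 + \frac{1}{2 \cdot 6}\right) + 7131} = \frac{1}{\left(-29 + \frac{1}{2} \cdot \frac{1}{6}\right) + 7131} = \frac{1}{\left(-29 + \frac{1}{12}\right) + 7131} = \frac{1}{- \frac{347}{12} + 7131} = \frac{1}{\frac{85225}{12}} = \frac{12}{85225}$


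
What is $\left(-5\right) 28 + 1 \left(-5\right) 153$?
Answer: $-905$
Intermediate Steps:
$\left(-5\right) 28 + 1 \left(-5\right) 153 = -140 - 765 = -905$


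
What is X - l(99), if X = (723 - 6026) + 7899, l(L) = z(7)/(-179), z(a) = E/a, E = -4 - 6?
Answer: 3252778/1253 ≈ 2596.0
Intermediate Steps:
E = -10
z(a) = -10/a
l(L) = 10/1253 (l(L) = -10/7/(-179) = -10*⅐*(-1/179) = -10/7*(-1/179) = 10/1253)
X = 2596 (X = -5303 + 7899 = 2596)
X - l(99) = 2596 - 1*10/1253 = 2596 - 10/1253 = 3252778/1253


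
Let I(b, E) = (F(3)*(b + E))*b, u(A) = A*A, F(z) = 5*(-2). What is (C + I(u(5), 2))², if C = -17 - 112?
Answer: 47320641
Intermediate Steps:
C = -129
F(z) = -10
u(A) = A²
I(b, E) = b*(-10*E - 10*b) (I(b, E) = (-10*(b + E))*b = (-10*(E + b))*b = (-10*E - 10*b)*b = b*(-10*E - 10*b))
(C + I(u(5), 2))² = (-129 - 10*5²*(2 + 5²))² = (-129 - 10*25*(2 + 25))² = (-129 - 10*25*27)² = (-129 - 6750)² = (-6879)² = 47320641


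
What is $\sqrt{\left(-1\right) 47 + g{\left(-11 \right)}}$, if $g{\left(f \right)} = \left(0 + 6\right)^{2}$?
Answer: $i \sqrt{11} \approx 3.3166 i$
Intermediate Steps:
$g{\left(f \right)} = 36$ ($g{\left(f \right)} = 6^{2} = 36$)
$\sqrt{\left(-1\right) 47 + g{\left(-11 \right)}} = \sqrt{\left(-1\right) 47 + 36} = \sqrt{-47 + 36} = \sqrt{-11} = i \sqrt{11}$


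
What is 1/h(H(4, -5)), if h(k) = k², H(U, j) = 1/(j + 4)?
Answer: 1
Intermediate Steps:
H(U, j) = 1/(4 + j)
1/h(H(4, -5)) = 1/((1/(4 - 5))²) = 1/((1/(-1))²) = 1/((-1)²) = 1/1 = 1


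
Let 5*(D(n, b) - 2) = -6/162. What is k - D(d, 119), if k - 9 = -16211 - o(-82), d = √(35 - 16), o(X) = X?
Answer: -2176469/135 ≈ -16122.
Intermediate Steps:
d = √19 ≈ 4.3589
D(n, b) = 269/135 (D(n, b) = 2 + (-6/162)/5 = 2 + (-6*1/162)/5 = 2 + (⅕)*(-1/27) = 2 - 1/135 = 269/135)
k = -16120 (k = 9 + (-16211 - 1*(-82)) = 9 + (-16211 + 82) = 9 - 16129 = -16120)
k - D(d, 119) = -16120 - 1*269/135 = -16120 - 269/135 = -2176469/135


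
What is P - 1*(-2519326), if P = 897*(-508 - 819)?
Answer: 1329007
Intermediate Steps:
P = -1190319 (P = 897*(-1327) = -1190319)
P - 1*(-2519326) = -1190319 - 1*(-2519326) = -1190319 + 2519326 = 1329007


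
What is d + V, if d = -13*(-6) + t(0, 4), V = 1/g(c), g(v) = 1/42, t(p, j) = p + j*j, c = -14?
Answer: 136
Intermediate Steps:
t(p, j) = p + j**2
g(v) = 1/42
V = 42 (V = 1/(1/42) = 42)
d = 94 (d = -13*(-6) + (0 + 4**2) = 78 + (0 + 16) = 78 + 16 = 94)
d + V = 94 + 42 = 136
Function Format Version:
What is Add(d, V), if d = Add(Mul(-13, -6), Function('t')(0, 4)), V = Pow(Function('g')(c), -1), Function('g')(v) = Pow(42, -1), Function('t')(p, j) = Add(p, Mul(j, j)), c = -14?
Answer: 136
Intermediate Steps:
Function('t')(p, j) = Add(p, Pow(j, 2))
Function('g')(v) = Rational(1, 42)
V = 42 (V = Pow(Rational(1, 42), -1) = 42)
d = 94 (d = Add(Mul(-13, -6), Add(0, Pow(4, 2))) = Add(78, Add(0, 16)) = Add(78, 16) = 94)
Add(d, V) = Add(94, 42) = 136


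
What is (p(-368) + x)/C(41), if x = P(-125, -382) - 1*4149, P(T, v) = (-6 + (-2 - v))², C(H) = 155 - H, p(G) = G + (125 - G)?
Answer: 22642/19 ≈ 1191.7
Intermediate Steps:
p(G) = 125
P(T, v) = (-8 - v)²
x = 135727 (x = (8 - 382)² - 1*4149 = (-374)² - 4149 = 139876 - 4149 = 135727)
(p(-368) + x)/C(41) = (125 + 135727)/(155 - 1*41) = 135852/(155 - 41) = 135852/114 = 135852*(1/114) = 22642/19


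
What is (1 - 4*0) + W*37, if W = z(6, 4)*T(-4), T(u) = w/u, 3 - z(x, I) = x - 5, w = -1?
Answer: 39/2 ≈ 19.500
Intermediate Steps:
z(x, I) = 8 - x (z(x, I) = 3 - (x - 5) = 3 - (-5 + x) = 3 + (5 - x) = 8 - x)
T(u) = -1/u
W = 1/2 (W = (8 - 1*6)*(-1/(-4)) = (8 - 6)*(-1*(-1/4)) = 2*(1/4) = 1/2 ≈ 0.50000)
(1 - 4*0) + W*37 = (1 - 4*0) + (1/2)*37 = (1 + 0) + 37/2 = 1 + 37/2 = 39/2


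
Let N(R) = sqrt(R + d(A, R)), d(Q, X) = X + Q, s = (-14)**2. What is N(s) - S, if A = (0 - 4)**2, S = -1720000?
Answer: 1720000 + 2*sqrt(102) ≈ 1.7200e+6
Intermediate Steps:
s = 196
A = 16 (A = (-4)**2 = 16)
d(Q, X) = Q + X
N(R) = sqrt(16 + 2*R) (N(R) = sqrt(R + (16 + R)) = sqrt(16 + 2*R))
N(s) - S = sqrt(16 + 2*196) - 1*(-1720000) = sqrt(16 + 392) + 1720000 = sqrt(408) + 1720000 = 2*sqrt(102) + 1720000 = 1720000 + 2*sqrt(102)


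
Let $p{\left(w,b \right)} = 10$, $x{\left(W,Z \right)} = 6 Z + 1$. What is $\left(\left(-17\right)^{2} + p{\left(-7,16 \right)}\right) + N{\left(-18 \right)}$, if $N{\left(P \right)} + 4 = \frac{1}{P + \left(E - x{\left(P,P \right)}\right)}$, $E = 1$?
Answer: $\frac{26551}{90} \approx 295.01$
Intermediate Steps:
$x{\left(W,Z \right)} = 1 + 6 Z$
$N{\left(P \right)} = -4 - \frac{1}{5 P}$ ($N{\left(P \right)} = -4 + \frac{1}{P + \left(1 - \left(1 + 6 P\right)\right)} = -4 + \frac{1}{P - 6 P} = -4 + \frac{1}{\left(-5\right) P} = -4 - \frac{1}{5 P}$)
$\left(\left(-17\right)^{2} + p{\left(-7,16 \right)}\right) + N{\left(-18 \right)} = \left(\left(-17\right)^{2} + 10\right) - \left(4 + \frac{1}{5 \left(-18\right)}\right) = \left(289 + 10\right) - \frac{359}{90} = 299 + \left(-4 + \frac{1}{90}\right) = 299 - \frac{359}{90} = \frac{26551}{90}$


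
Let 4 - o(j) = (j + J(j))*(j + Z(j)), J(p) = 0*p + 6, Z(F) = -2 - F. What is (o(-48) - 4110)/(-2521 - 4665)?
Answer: 2095/3593 ≈ 0.58308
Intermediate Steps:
J(p) = 6 (J(p) = 0 + 6 = 6)
o(j) = 16 + 2*j (o(j) = 4 - (j + 6)*(j + (-2 - j)) = 4 - (6 + j)*(-2) = 4 - (-12 - 2*j) = 4 + (12 + 2*j) = 16 + 2*j)
(o(-48) - 4110)/(-2521 - 4665) = ((16 + 2*(-48)) - 4110)/(-2521 - 4665) = ((16 - 96) - 4110)/(-7186) = (-80 - 4110)*(-1/7186) = -4190*(-1/7186) = 2095/3593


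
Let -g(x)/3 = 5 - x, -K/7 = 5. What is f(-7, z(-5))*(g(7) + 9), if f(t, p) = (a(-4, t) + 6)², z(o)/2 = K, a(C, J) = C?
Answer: 60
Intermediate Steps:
K = -35 (K = -7*5 = -35)
z(o) = -70 (z(o) = 2*(-35) = -70)
g(x) = -15 + 3*x (g(x) = -3*(5 - x) = -15 + 3*x)
f(t, p) = 4 (f(t, p) = (-4 + 6)² = 2² = 4)
f(-7, z(-5))*(g(7) + 9) = 4*((-15 + 3*7) + 9) = 4*((-15 + 21) + 9) = 4*(6 + 9) = 4*15 = 60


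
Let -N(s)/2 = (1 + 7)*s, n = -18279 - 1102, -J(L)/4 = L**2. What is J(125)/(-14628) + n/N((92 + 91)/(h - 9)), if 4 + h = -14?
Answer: -622636853/3569232 ≈ -174.45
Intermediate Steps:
h = -18 (h = -4 - 14 = -18)
J(L) = -4*L**2
n = -19381
N(s) = -16*s (N(s) = -2*(1 + 7)*s = -16*s)
J(125)/(-14628) + n/N((92 + 91)/(h - 9)) = -4*125**2/(-14628) - 19381*(-(-18 - 9)/(16*(92 + 91))) = -4*15625*(-1/14628) - 19381/((-2928/(-27))) = -62500*(-1/14628) - 19381/((-2928*(-1)/27)) = 15625/3657 - 19381/((-16*(-61/9))) = 15625/3657 - 19381/976/9 = 15625/3657 - 19381*9/976 = 15625/3657 - 174429/976 = -622636853/3569232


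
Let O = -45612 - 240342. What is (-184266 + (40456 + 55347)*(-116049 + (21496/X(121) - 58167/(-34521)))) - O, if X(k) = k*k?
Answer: -1872999201938999170/168473987 ≈ -1.1117e+10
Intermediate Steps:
X(k) = k²
O = -285954
(-184266 + (40456 + 55347)*(-116049 + (21496/X(121) - 58167/(-34521)))) - O = (-184266 + (40456 + 55347)*(-116049 + (21496/(121²) - 58167/(-34521)))) - 1*(-285954) = (-184266 + 95803*(-116049 + (21496/14641 - 58167*(-1/34521)))) + 285954 = (-184266 + 95803*(-116049 + (21496*(1/14641) + 19389/11507))) + 285954 = (-184266 + 95803*(-116049 + (21496/14641 + 19389/11507))) + 285954 = (-184266 + 95803*(-116049 + 531228821/168473987)) + 285954 = (-184266 + 95803*(-19550706488542/168473987)) + 285954 = (-184266 - 1873016333721789226/168473987) + 285954 = -1873047377749477768/168473987 + 285954 = -1872999201938999170/168473987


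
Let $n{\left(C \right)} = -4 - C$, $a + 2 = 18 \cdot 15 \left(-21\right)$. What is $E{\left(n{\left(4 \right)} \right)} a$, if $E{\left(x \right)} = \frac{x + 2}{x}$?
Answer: $-4254$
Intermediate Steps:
$a = -5672$ ($a = -2 + 18 \cdot 15 \left(-21\right) = -2 + 270 \left(-21\right) = -2 - 5670 = -5672$)
$E{\left(x \right)} = \frac{2 + x}{x}$
$E{\left(n{\left(4 \right)} \right)} a = \frac{2 - 8}{-4 - 4} \left(-5672\right) = \frac{2 - 8}{-8} \left(-5672\right) = \left(- \frac{1}{8}\right) \left(-6\right) \left(-5672\right) = \frac{3}{4} \left(-5672\right) = -4254$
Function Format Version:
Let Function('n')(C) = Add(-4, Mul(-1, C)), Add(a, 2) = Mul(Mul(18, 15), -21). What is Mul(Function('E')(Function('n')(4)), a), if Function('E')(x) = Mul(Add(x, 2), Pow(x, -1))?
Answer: -4254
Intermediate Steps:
a = -5672 (a = Add(-2, Mul(Mul(18, 15), -21)) = Add(-2, Mul(270, -21)) = Add(-2, -5670) = -5672)
Function('E')(x) = Mul(Pow(x, -1), Add(2, x)) (Function('E')(x) = Mul(Add(2, x), Pow(x, -1)) = Mul(Pow(x, -1), Add(2, x)))
Mul(Function('E')(Function('n')(4)), a) = Mul(Mul(Pow(Add(-4, Mul(-1, 4)), -1), Add(2, Add(-4, Mul(-1, 4)))), -5672) = Mul(Mul(Pow(Add(-4, -4), -1), Add(2, Add(-4, -4))), -5672) = Mul(Mul(Pow(-8, -1), Add(2, -8)), -5672) = Mul(Mul(Rational(-1, 8), -6), -5672) = Mul(Rational(3, 4), -5672) = -4254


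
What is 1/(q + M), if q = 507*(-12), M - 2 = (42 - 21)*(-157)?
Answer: -1/9379 ≈ -0.00010662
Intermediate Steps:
M = -3295 (M = 2 + (42 - 21)*(-157) = 2 + 21*(-157) = 2 - 3297 = -3295)
q = -6084
1/(q + M) = 1/(-6084 - 3295) = 1/(-9379) = -1/9379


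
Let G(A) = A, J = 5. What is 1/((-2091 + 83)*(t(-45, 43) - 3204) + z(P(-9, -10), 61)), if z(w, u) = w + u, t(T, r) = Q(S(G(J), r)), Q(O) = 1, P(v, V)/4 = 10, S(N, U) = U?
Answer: 1/6431725 ≈ 1.5548e-7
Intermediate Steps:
P(v, V) = 40 (P(v, V) = 4*10 = 40)
t(T, r) = 1
z(w, u) = u + w
1/((-2091 + 83)*(t(-45, 43) - 3204) + z(P(-9, -10), 61)) = 1/((-2091 + 83)*(1 - 3204) + (61 + 40)) = 1/(-2008*(-3203) + 101) = 1/(6431624 + 101) = 1/6431725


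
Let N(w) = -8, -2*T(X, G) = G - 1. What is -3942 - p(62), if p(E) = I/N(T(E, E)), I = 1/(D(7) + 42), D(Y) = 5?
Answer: -1482191/376 ≈ -3942.0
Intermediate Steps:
T(X, G) = ½ - G/2 (T(X, G) = -(G - 1)/2 = -(-1 + G)/2 = ½ - G/2)
I = 1/47 (I = 1/(5 + 42) = 1/47 ≈ 0.021277)
p(E) = -1/376 (p(E) = (1/47)/(-8) = (1/47)*(-⅛) = -1/376)
-3942 - p(62) = -3942 - 1*(-1/376) = -3942 + 1/376 = -1482191/376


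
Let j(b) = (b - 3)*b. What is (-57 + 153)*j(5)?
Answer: 960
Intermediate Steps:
j(b) = b*(-3 + b) (j(b) = (-3 + b)*b = b*(-3 + b))
(-57 + 153)*j(5) = (-57 + 153)*(5*(-3 + 5)) = 96*(5*2) = 96*10 = 960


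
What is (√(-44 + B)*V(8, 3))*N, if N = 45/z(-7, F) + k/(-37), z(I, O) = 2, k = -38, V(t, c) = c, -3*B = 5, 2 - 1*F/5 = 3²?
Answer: 1741*I*√411/74 ≈ 476.97*I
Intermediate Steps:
F = -35 (F = 10 - 5*3² = 10 - 5*9 = 10 - 45 = -35)
B = -5/3 (B = -⅓*5 = -5/3 ≈ -1.6667)
N = 1741/74 (N = 45/2 - 38/(-37) = 45*(½) - 38*(-1/37) = 45/2 + 38/37 = 1741/74 ≈ 23.527)
(√(-44 + B)*V(8, 3))*N = (√(-44 - 5/3)*3)*(1741/74) = (√(-137/3)*3)*(1741/74) = ((I*√411/3)*3)*(1741/74) = (I*√411)*(1741/74) = 1741*I*√411/74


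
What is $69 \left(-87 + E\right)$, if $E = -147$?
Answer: $-16146$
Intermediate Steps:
$69 \left(-87 + E\right) = 69 \left(-87 - 147\right) = 69 \left(-234\right) = -16146$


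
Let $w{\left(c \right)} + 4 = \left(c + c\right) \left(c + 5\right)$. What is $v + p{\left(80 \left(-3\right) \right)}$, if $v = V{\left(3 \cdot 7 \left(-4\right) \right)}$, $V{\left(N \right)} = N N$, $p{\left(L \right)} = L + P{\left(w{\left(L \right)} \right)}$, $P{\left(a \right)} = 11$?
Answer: $6827$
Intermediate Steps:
$w{\left(c \right)} = -4 + 2 c \left(5 + c\right)$ ($w{\left(c \right)} = -4 + \left(c + c\right) \left(c + 5\right) = -4 + 2 c \left(5 + c\right)$)
$p{\left(L \right)} = 11 + L$ ($p{\left(L \right)} = L + 11 = 11 + L$)
$V{\left(N \right)} = N^{2}$
$v = 7056$ ($v = \left(3 \cdot 7 \left(-4\right)\right)^{2} = \left(21 \left(-4\right)\right)^{2} = \left(-84\right)^{2} = 7056$)
$v + p{\left(80 \left(-3\right) \right)} = 7056 + \left(11 + 80 \left(-3\right)\right) = 7056 + \left(11 - 240\right) = 7056 - 229 = 6827$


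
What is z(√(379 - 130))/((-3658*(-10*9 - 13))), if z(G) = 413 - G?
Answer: 7/6386 - √249/376774 ≈ 0.0010543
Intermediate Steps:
z(√(379 - 130))/((-3658*(-10*9 - 13))) = (413 - √(379 - 130))/((-3658*(-10*9 - 13))) = (413 - √249)/((-3658*(-90 - 13))) = (413 - √249)/((-3658*(-103))) = (413 - √249)/376774 = (413 - √249)*(1/376774) = 7/6386 - √249/376774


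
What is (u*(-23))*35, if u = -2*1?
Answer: 1610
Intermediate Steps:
u = -2
(u*(-23))*35 = -2*(-23)*35 = 46*35 = 1610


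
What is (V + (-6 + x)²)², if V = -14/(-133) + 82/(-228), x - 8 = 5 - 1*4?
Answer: 994009/12996 ≈ 76.486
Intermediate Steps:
x = 9 (x = 8 + (5 - 1*4) = 8 + (5 - 4) = 8 + 1 = 9)
V = -29/114 (V = -14*(-1/133) + 82*(-1/228) = 2/19 - 41/114 = -29/114 ≈ -0.25439)
(V + (-6 + x)²)² = (-29/114 + (-6 + 9)²)² = (-29/114 + 3²)² = (-29/114 + 9)² = (997/114)² = 994009/12996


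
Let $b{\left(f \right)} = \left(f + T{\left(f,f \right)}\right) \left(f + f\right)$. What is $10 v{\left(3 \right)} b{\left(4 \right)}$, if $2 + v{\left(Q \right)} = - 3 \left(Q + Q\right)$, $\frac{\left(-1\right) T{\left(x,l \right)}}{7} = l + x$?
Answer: $83200$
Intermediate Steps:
$T{\left(x,l \right)} = - 7 l - 7 x$ ($T{\left(x,l \right)} = - 7 \left(l + x\right) = - 7 l - 7 x$)
$v{\left(Q \right)} = -2 - 6 Q$ ($v{\left(Q \right)} = -2 - 3 \left(Q + Q\right) = -2 - 3 \cdot 2 Q = -2 - 6 Q$)
$b{\left(f \right)} = - 26 f^{2}$ ($b{\left(f \right)} = \left(f - 14 f\right) \left(f + f\right) = \left(f - 14 f\right) 2 f = - 13 f 2 f = - 26 f^{2}$)
$10 v{\left(3 \right)} b{\left(4 \right)} = 10 \left(-2 - 18\right) \left(- 26 \cdot 4^{2}\right) = 10 \left(-2 - 18\right) \left(\left(-26\right) 16\right) = 10 \left(-20\right) \left(-416\right) = \left(-200\right) \left(-416\right) = 83200$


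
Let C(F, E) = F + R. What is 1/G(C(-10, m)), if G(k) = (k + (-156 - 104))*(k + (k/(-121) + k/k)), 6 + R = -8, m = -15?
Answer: 121/783556 ≈ 0.00015442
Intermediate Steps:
R = -14 (R = -6 - 8 = -14)
C(F, E) = -14 + F (C(F, E) = F - 14 = -14 + F)
G(k) = (1 + 120*k/121)*(-260 + k) (G(k) = (k - 260)*(k + (k*(-1/121) + 1)) = (-260 + k)*(k + (-k/121 + 1)) = (-260 + k)*(k + (1 - k/121)) = (-260 + k)*(1 + 120*k/121) = (1 + 120*k/121)*(-260 + k))
1/G(C(-10, m)) = 1/(-260 - 31079*(-14 - 10)/121 + 120*(-14 - 10)²/121) = 1/(-260 - 31079/121*(-24) + (120/121)*(-24)²) = 1/(-260 + 745896/121 + (120/121)*576) = 1/(-260 + 745896/121 + 69120/121) = 1/(783556/121) = 121/783556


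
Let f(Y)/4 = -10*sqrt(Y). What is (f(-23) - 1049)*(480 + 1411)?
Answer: -1983659 - 75640*I*sqrt(23) ≈ -1.9837e+6 - 3.6276e+5*I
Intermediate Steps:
f(Y) = -40*sqrt(Y) (f(Y) = 4*(-10*sqrt(Y)) = -40*sqrt(Y))
(f(-23) - 1049)*(480 + 1411) = (-40*I*sqrt(23) - 1049)*(480 + 1411) = (-40*I*sqrt(23) - 1049)*1891 = (-1049 - 40*I*sqrt(23))*1891 = -1983659 - 75640*I*sqrt(23)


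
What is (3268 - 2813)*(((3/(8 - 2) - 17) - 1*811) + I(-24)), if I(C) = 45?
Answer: -712075/2 ≈ -3.5604e+5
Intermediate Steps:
(3268 - 2813)*(((3/(8 - 2) - 17) - 1*811) + I(-24)) = (3268 - 2813)*(((3/(8 - 2) - 17) - 1*811) + 45) = 455*(((3/6 - 17) - 811) + 45) = 455*(((3*(⅙) - 17) - 811) + 45) = 455*(((½ - 17) - 811) + 45) = 455*((-33/2 - 811) + 45) = 455*(-1655/2 + 45) = 455*(-1565/2) = -712075/2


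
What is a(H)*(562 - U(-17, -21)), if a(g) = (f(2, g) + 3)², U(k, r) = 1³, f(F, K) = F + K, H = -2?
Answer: 5049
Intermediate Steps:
U(k, r) = 1
a(g) = (5 + g)² (a(g) = ((2 + g) + 3)² = (5 + g)²)
a(H)*(562 - U(-17, -21)) = (5 - 2)²*(562 - 1*1) = 3²*(562 - 1) = 9*561 = 5049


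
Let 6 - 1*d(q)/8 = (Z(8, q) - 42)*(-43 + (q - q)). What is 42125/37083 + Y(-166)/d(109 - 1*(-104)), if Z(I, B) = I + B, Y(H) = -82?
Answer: 1296435097/1142601396 ≈ 1.1346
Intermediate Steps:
Z(I, B) = B + I
d(q) = -11648 + 344*q (d(q) = 48 - 8*((q + 8) - 42)*(-43 + (q - q)) = 48 - 8*((8 + q) - 42)*(-43 + 0) = 48 - 8*(-34 + q)*(-43) = 48 - 8*(1462 - 43*q) = 48 + (-11696 + 344*q) = -11648 + 344*q)
42125/37083 + Y(-166)/d(109 - 1*(-104)) = 42125/37083 - 82/(-11648 + 344*(109 - 1*(-104))) = 42125*(1/37083) - 82/(-11648 + 344*(109 + 104)) = 42125/37083 - 82/(-11648 + 344*213) = 42125/37083 - 82/(-11648 + 73272) = 42125/37083 - 82/61624 = 42125/37083 - 82*1/61624 = 42125/37083 - 41/30812 = 1296435097/1142601396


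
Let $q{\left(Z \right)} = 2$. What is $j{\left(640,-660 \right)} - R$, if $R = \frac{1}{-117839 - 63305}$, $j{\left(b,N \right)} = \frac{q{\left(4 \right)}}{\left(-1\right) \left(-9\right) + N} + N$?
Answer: $- \frac{77830692677}{117924744} \approx -660.0$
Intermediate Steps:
$j{\left(b,N \right)} = N + \frac{2}{9 + N}$ ($j{\left(b,N \right)} = \frac{1}{\left(-1\right) \left(-9\right) + N} 2 + N = \frac{1}{9 + N} 2 + N = \frac{2}{9 + N} + N = N + \frac{2}{9 + N}$)
$R = - \frac{1}{181144}$ ($R = \frac{1}{-181144} = - \frac{1}{181144} \approx -5.5205 \cdot 10^{-6}$)
$j{\left(640,-660 \right)} - R = \frac{2 + \left(-660\right)^{2} + 9 \left(-660\right)}{9 - 660} - - \frac{1}{181144} = \frac{2 + 435600 - 5940}{-651} + \frac{1}{181144} = \left(- \frac{1}{651}\right) 429662 + \frac{1}{181144} = - \frac{429662}{651} + \frac{1}{181144} = - \frac{77830692677}{117924744}$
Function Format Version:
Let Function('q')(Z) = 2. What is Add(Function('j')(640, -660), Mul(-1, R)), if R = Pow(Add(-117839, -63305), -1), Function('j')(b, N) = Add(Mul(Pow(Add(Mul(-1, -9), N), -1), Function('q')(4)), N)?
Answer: Rational(-77830692677, 117924744) ≈ -660.00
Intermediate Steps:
Function('j')(b, N) = Add(N, Mul(2, Pow(Add(9, N), -1))) (Function('j')(b, N) = Add(Mul(Pow(Add(Mul(-1, -9), N), -1), 2), N) = Add(Mul(Pow(Add(9, N), -1), 2), N) = Add(Mul(2, Pow(Add(9, N), -1)), N) = Add(N, Mul(2, Pow(Add(9, N), -1))))
R = Rational(-1, 181144) (R = Pow(-181144, -1) = Rational(-1, 181144) ≈ -5.5205e-6)
Add(Function('j')(640, -660), Mul(-1, R)) = Add(Mul(Pow(Add(9, -660), -1), Add(2, Pow(-660, 2), Mul(9, -660))), Mul(-1, Rational(-1, 181144))) = Add(Mul(Pow(-651, -1), Add(2, 435600, -5940)), Rational(1, 181144)) = Add(Mul(Rational(-1, 651), 429662), Rational(1, 181144)) = Add(Rational(-429662, 651), Rational(1, 181144)) = Rational(-77830692677, 117924744)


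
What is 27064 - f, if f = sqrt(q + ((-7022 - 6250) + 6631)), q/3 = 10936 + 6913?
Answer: 27064 - sqrt(46906) ≈ 26847.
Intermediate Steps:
q = 53547 (q = 3*(10936 + 6913) = 3*17849 = 53547)
f = sqrt(46906) (f = sqrt(53547 + ((-7022 - 6250) + 6631)) = sqrt(53547 + (-13272 + 6631)) = sqrt(53547 - 6641) = sqrt(46906) ≈ 216.58)
27064 - f = 27064 - sqrt(46906)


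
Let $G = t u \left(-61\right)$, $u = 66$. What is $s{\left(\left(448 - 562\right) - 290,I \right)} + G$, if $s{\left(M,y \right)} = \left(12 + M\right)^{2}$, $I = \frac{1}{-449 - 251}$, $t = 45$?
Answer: $-27506$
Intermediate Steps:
$G = -181170$ ($G = 45 \cdot 66 \left(-61\right) = 2970 \left(-61\right) = -181170$)
$I = - \frac{1}{700}$ ($I = \frac{1}{-700} = - \frac{1}{700} \approx -0.0014286$)
$s{\left(\left(448 - 562\right) - 290,I \right)} + G = \left(12 + \left(\left(448 - 562\right) - 290\right)\right)^{2} - 181170 = \left(12 - 404\right)^{2} - 181170 = \left(-392\right)^{2} - 181170 = 153664 - 181170 = -27506$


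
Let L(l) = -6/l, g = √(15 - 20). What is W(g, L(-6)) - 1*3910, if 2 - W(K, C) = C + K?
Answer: -3909 - I*√5 ≈ -3909.0 - 2.2361*I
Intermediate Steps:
g = I*√5 (g = √(-5) = I*√5 ≈ 2.2361*I)
W(K, C) = 2 - C - K (W(K, C) = 2 - (C + K) = 2 + (-C - K) = 2 - C - K)
W(g, L(-6)) - 1*3910 = (2 - (-6)/(-6) - I*√5) - 1*3910 = (2 - (-6)*(-1)/6 - I*√5) - 3910 = (2 - 1*1 - I*√5) - 3910 = (2 - 1 - I*√5) - 3910 = (1 - I*√5) - 3910 = -3909 - I*√5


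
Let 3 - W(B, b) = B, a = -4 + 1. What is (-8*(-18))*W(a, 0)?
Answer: 864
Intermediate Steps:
a = -3
W(B, b) = 3 - B
(-8*(-18))*W(a, 0) = (-8*(-18))*(3 - 1*(-3)) = 144*(3 + 3) = 144*6 = 864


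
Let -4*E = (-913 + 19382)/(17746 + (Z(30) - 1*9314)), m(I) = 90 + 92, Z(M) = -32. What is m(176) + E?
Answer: 6096731/33600 ≈ 181.45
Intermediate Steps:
m(I) = 182
E = -18469/33600 (E = -(-913 + 19382)/(4*(17746 + (-32 - 1*9314))) = -18469/(4*(17746 + (-32 - 9314))) = -18469/(4*(17746 - 9346)) = -18469/(4*8400) = -1/4*18469/8400 = -18469/33600 ≈ -0.54967)
m(176) + E = 182 - 18469/33600 = 6096731/33600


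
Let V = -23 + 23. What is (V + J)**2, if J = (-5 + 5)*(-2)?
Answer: 0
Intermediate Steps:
J = 0 (J = 0*(-2) = 0)
V = 0
(V + J)**2 = (0 + 0)**2 = 0**2 = 0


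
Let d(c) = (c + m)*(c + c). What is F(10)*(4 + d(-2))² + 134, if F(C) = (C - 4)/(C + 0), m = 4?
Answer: 718/5 ≈ 143.60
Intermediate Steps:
F(C) = (-4 + C)/C
d(c) = 2*c*(4 + c) (d(c) = (c + 4)*(c + c) = (4 + c)*(2*c) = 2*c*(4 + c))
F(10)*(4 + d(-2))² + 134 = ((-4 + 10)/10)*(4 + 2*(-2)*(4 - 2))² + 134 = ((⅒)*6)*(4 + 2*(-2)*2)² + 134 = 3*(4 - 8)²/5 + 134 = (⅗)*(-4)² + 134 = (⅗)*16 + 134 = 48/5 + 134 = 718/5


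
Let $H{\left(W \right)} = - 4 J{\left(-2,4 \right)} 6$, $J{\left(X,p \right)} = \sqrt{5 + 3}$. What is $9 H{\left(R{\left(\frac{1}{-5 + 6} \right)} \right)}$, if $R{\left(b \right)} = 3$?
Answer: $- 432 \sqrt{2} \approx -610.94$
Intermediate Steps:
$J{\left(X,p \right)} = 2 \sqrt{2}$ ($J{\left(X,p \right)} = \sqrt{8} = 2 \sqrt{2}$)
$H{\left(W \right)} = - 48 \sqrt{2}$ ($H{\left(W \right)} = - 4 \cdot 2 \sqrt{2} \cdot 6 = - 8 \sqrt{2} \cdot 6 = - 48 \sqrt{2}$)
$9 H{\left(R{\left(\frac{1}{-5 + 6} \right)} \right)} = 9 \left(- 48 \sqrt{2}\right) = - 432 \sqrt{2}$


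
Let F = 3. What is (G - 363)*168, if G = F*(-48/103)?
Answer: -6305544/103 ≈ -61219.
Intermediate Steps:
G = -144/103 (G = 3*(-48/103) = -144/103 ≈ -1.3981)
(G - 363)*168 = (-144/103 - 363)*168 = -37533/103*168 = -6305544/103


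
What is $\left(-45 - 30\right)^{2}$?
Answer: $5625$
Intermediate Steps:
$\left(-45 - 30\right)^{2} = \left(-75\right)^{2} = 5625$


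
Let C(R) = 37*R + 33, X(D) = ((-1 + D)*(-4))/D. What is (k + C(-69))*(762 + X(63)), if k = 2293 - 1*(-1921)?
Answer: 11557436/9 ≈ 1.2842e+6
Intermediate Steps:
k = 4214 (k = 2293 + 1921 = 4214)
X(D) = (4 - 4*D)/D
C(R) = 33 + 37*R
(k + C(-69))*(762 + X(63)) = (4214 + (33 + 37*(-69)))*(762 + (-4 + 4/63)) = (4214 + (33 - 2553))*(762 + (-4 + 4*(1/63))) = (4214 - 2520)*(762 + (-4 + 4/63)) = 1694*(762 - 248/63) = 1694*(47758/63) = 11557436/9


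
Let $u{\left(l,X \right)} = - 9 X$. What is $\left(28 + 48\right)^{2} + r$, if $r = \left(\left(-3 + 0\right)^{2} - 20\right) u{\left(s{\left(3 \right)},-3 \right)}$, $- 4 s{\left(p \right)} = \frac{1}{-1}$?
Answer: $5479$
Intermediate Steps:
$s{\left(p \right)} = \frac{1}{4}$ ($s{\left(p \right)} = - \frac{1}{4 \left(-1\right)} = \left(- \frac{1}{4}\right) \left(-1\right) = \frac{1}{4}$)
$r = -297$ ($r = \left(\left(-3 + 0\right)^{2} - 20\right) \left(\left(-9\right) \left(-3\right)\right) = \left(\left(-3\right)^{2} - 20\right) 27 = \left(9 - 20\right) 27 = \left(-11\right) 27 = -297$)
$\left(28 + 48\right)^{2} + r = \left(28 + 48\right)^{2} - 297 = 76^{2} - 297 = 5776 - 297 = 5479$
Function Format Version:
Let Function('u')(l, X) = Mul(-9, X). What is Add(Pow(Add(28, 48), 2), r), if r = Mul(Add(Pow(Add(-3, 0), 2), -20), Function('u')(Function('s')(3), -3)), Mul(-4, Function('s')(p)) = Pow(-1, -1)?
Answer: 5479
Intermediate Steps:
Function('s')(p) = Rational(1, 4) (Function('s')(p) = Mul(Rational(-1, 4), Pow(-1, -1)) = Mul(Rational(-1, 4), -1) = Rational(1, 4))
r = -297 (r = Mul(Add(Pow(Add(-3, 0), 2), -20), Mul(-9, -3)) = Mul(Add(Pow(-3, 2), -20), 27) = Mul(Add(9, -20), 27) = Mul(-11, 27) = -297)
Add(Pow(Add(28, 48), 2), r) = Add(Pow(Add(28, 48), 2), -297) = Add(Pow(76, 2), -297) = Add(5776, -297) = 5479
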